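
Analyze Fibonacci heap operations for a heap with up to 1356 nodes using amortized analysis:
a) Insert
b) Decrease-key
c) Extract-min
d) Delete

Fibonacci heaps use lazy consolidation. Potential function Phi = t + 2m (t = number of trees, m = marked nodes).
- Insert: O(1) actual, Delta Phi = +1 (one new tree) => O(1) amortized.
- Decrease-key: with c cascading cuts, actual cost is O(c); Delta Phi <= c - 2(c-1) + 2 = 4 - c (c new trees; >= c-1 marks cleared; <= 1 new mark). Amortized O(c) + (4 - c) = O(1).
- Extract-min: O(D(n) + t) actual; consolidation drops t to <= D(n)+1, so Delta Phi pays for the t term. D(n) = O(log n) for n = 1356 => O(log n) amortized.
- Delete: decrease-key to -inf then extract-min = O(log n).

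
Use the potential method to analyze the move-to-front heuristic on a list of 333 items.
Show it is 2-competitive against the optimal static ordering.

Let Phi = number of inversions between the MTF list and the optimal static list (0 <= Phi <= C(333,2)). Accessing an element at MTF position k and optimal position j: the move-to-front destroys all k-1 inversions in front of it that are not in front in optimal (>= k-j of them) and creates at most j-1 new ones. Amortized cost <= k + (j-1) - (k-j) = 2j - 1 <= 2 * optimal cost.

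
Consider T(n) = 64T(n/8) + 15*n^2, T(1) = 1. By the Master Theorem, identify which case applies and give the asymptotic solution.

a=64, b=8, f(n)=15*n^2.
log_8(64) = 2, so n^(log_b(a)) = n^2.
f(n) = Theta(n^2), so Case 2 applies.
T(n) = Theta(n^2 log n).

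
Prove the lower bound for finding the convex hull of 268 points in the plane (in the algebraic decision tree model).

Reduction from sorting: given 268 numbers x_1,...,x_{268}, map x_i to the point (x_i, x_i^2) on the parabola y = x^2. All points are on the convex hull, and walking the hull gives them in sorted x-order. Since sorting requires Omega(n log n), so does planar convex hull.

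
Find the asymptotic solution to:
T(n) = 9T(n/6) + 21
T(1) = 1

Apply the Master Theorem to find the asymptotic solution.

a=9, b=6, f(n)=21. log_6(9) = 1.226. Case 1 of Master Theorem: T(n) = O(n^1.226).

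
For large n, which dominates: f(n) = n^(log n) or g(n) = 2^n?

g(n) = 2^n grows faster: take logs: log(n^(log n)) = (log n)^2, log(2^n) = n log 2; n dominates (log n)^2.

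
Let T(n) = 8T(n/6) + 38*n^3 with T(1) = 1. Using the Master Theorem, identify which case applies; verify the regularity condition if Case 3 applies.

a=8, b=6, f(n)=38*n^3.
log_6(8) = 1.161 < 3.
f(n) = Omega(n^(1.161+epsilon)) for some epsilon > 0, so Case 3 is the candidate.
Regularity: a*f(n/b) = 8*38*(n/6)^3 = (8/216)*38*n^3 <= c*f(n) with c = 8/216 < 1. Satisfied.
Case 3: T(n) = Theta(n^3).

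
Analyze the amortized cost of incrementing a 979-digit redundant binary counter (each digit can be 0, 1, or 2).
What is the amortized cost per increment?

A redundant counter on 979 digits allows digit values 0, 1, 2. Increment adds 1 to the least significant digit and carries any 2 to a 0 plus +1 on the next digit. With potential Phi = (number of 2-digits), each increment does O(1) actual work plus a chain of carries, each of which decreases Phi by 1. Amortized O(1).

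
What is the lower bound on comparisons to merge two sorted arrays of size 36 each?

To merge two sorted arrays of size 36, we need at least 71 comparisons in the worst case. An adversary can force every element to be compared.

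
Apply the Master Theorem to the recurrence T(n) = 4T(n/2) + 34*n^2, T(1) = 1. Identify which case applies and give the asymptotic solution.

a=4, b=2, f(n)=34*n^2.
log_2(4) = 2, so n^(log_b(a)) = n^2.
f(n) = Theta(n^2), so Case 2 applies.
T(n) = Theta(n^2 log n).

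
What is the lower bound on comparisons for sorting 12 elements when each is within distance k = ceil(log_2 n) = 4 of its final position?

Partition the 12 positions into floor(n/k) blocks of k = 4 consecutive positions; any permutation within a block keeps every element within k of its final position, so there are at least (k!)^(n/k) distinguishable inputs. Lower bound: log_2((k!)^(n/k)) = (n/k) * log_2(k!) = Theta(n log k); with k = ceil(log_2 n), this is Omega(n log log n).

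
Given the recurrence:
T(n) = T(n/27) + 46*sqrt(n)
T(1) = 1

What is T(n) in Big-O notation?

Each level contributes sqrt(n/27^k). Geometric series with ratio 1/sqrt(27) < 1 sums to O(sqrt(n)).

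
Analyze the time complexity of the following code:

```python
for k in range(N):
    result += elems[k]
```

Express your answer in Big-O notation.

Time complexity: O(n).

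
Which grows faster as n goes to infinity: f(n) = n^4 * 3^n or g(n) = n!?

g(n) = n! grows faster: by Stirling n! ~ (n/e)^n sqrt(2*pi*n); (n/e)^n eventually dominates n^4 * 3^n.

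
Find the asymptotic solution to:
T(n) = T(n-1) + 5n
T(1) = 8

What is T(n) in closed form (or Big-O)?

Unrolling: T(n) = 8 + 5*(2 + 3 + ... + n) = 8 + 5*(n(n+1)/2 - 1) = O(n^2).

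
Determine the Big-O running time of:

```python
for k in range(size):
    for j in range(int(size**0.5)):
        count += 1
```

Time complexity: O(n * sqrt(n)).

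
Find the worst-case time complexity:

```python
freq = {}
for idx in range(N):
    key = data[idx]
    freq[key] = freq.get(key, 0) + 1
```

Time complexity: O(n).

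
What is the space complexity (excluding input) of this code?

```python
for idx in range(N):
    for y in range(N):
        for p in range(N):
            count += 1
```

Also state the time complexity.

Space complexity: O(1).
Only a constant amount of auxiliary storage is used; nothing grows with n.
Time complexity: O(n^3).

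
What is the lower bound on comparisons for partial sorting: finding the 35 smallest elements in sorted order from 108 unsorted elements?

Finding 35 smallest of 108 in sorted order: Omega(108) to identify the 35 smallest, plus Omega(35 log 35) to sort them. Total: Omega(n + k log k).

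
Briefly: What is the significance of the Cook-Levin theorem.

The Cook-Levin theorem proves that SAT is NP-complete. It was the first problem shown to be NP-complete, establishing the foundation for proving other problems NP-complete via reductions from SAT.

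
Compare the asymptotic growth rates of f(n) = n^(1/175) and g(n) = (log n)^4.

f(n) = n^(1/175) grows faster: any positive power of n dominates any polylog.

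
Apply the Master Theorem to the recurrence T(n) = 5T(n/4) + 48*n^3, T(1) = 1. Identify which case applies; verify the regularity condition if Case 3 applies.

a=5, b=4, f(n)=48*n^3.
log_4(5) = 1.161 < 3.
f(n) = Omega(n^(1.161+epsilon)) for some epsilon > 0, so Case 3 is the candidate.
Regularity: a*f(n/b) = 5*48*(n/4)^3 = (5/64)*48*n^3 <= c*f(n) with c = 5/64 < 1. Satisfied.
Case 3: T(n) = Theta(n^3).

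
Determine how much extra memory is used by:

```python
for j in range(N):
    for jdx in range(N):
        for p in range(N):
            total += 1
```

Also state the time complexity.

Space complexity: O(1).
Only a constant amount of auxiliary storage is used; nothing grows with n.
Time complexity: O(n^3).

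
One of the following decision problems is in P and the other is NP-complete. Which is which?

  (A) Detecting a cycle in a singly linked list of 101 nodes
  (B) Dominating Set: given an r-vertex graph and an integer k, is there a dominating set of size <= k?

(A) is P: Floyd's tortoise-and-hare runs in O(n) time, O(1) space.
(B) is NP-complete: reduces from Set Cover (with k part of the input).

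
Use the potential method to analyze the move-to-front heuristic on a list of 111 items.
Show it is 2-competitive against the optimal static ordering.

Let Phi = number of inversions between the MTF list and the optimal static list (0 <= Phi <= C(111,2)). Accessing an element at MTF position k and optimal position j: the move-to-front destroys all k-1 inversions in front of it that are not in front in optimal (>= k-j of them) and creates at most j-1 new ones. Amortized cost <= k + (j-1) - (k-j) = 2j - 1 <= 2 * optimal cost.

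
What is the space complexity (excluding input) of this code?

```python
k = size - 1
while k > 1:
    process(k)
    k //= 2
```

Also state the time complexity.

Space complexity: O(1).
Only a constant amount of auxiliary storage is used; nothing grows with n.
Time complexity: O(log n).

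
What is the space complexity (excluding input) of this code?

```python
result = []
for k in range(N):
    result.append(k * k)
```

Space complexity: O(n).
Auxiliary storage grows linearly with the input size n in the worst case.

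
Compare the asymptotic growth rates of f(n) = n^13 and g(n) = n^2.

f(n) = n^13 grows faster: n^13/n^2 = n^11 -> infinity.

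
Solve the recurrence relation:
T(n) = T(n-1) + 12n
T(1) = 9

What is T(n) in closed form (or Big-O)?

Unrolling: T(n) = 9 + 12*(2 + 3 + ... + n) = 9 + 12*(n(n+1)/2 - 1) = O(n^2).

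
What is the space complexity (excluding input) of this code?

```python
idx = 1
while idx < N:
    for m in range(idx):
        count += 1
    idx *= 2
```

Space complexity: O(1).
Only a constant amount of auxiliary storage is used; nothing grows with n.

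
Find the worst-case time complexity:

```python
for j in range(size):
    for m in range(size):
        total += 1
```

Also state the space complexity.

Time complexity: O(n^2).
Space complexity: O(1).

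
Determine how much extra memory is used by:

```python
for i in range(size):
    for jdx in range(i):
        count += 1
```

Space complexity: O(1).
Only a constant amount of auxiliary storage is used; nothing grows with n.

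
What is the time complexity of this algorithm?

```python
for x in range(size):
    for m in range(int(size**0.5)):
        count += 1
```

Time complexity: O(n * sqrt(n)).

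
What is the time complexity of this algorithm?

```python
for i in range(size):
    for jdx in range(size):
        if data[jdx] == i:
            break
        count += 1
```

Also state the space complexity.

Time complexity: O(n^2).
Space complexity: O(1).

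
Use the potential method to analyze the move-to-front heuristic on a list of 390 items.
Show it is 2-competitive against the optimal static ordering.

Let Phi = number of inversions between the MTF list and the optimal static list (0 <= Phi <= C(390,2)). Accessing an element at MTF position k and optimal position j: the move-to-front destroys all k-1 inversions in front of it that are not in front in optimal (>= k-j of them) and creates at most j-1 new ones. Amortized cost <= k + (j-1) - (k-j) = 2j - 1 <= 2 * optimal cost.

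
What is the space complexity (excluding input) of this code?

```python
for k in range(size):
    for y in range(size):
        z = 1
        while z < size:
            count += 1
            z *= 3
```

Space complexity: O(1).
Only a constant amount of auxiliary storage is used; nothing grows with n.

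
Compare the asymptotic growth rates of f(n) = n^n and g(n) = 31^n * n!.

g(n) = 31^n * n! grows faster: by Stirling n! ~ sqrt(2 pi n)(n/e)^n, so 31^n n! / n^n ~ (31/e)^n sqrt(2 pi n) -> infinity since 31/e > 1.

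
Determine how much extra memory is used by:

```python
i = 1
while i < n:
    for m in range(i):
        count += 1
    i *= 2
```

Space complexity: O(1).
Only a constant amount of auxiliary storage is used; nothing grows with n.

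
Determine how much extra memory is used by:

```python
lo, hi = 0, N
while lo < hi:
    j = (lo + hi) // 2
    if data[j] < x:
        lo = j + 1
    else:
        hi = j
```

Space complexity: O(1).
Only a constant amount of auxiliary storage is used; nothing grows with n.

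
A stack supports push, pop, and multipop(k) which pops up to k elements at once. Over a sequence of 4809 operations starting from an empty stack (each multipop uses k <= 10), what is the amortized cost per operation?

Each element is pushed exactly once and popped at most once (whether by pop or as part of a multipop). So the total number of individual pops over the whole sequence is at most the number of pushes, which is at most 4809. Total work <= 2 * 4809, hence O(1) amortized per operation.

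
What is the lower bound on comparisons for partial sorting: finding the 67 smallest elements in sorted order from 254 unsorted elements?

Finding 67 smallest of 254 in sorted order: Omega(254) to identify the 67 smallest, plus Omega(67 log 67) to sort them. Total: Omega(n + k log k).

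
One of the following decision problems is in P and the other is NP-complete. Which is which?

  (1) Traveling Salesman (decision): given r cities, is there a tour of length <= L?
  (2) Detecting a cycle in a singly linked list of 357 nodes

(1) is NP-complete: reduces from Hamiltonian Cycle.
(2) is P: Floyd's tortoise-and-hare runs in O(n) time, O(1) space.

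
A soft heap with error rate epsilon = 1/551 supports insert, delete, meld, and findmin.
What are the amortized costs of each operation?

Soft heaps (Chazelle) allow up to an epsilon = 1/551 fraction of elements to have corrupted (raised) keys. Insert is O(log(1/epsilon)) = O(log 551) amortized -- the structure maintains heap-ordered binary trees of rank bounded by O(log(1/epsilon)). Meld concatenates root lists: O(1) amortized. Delete and findmin are O(1) amortized.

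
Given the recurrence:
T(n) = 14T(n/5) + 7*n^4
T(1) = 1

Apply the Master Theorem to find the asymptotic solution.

a=14, b=5, f(n)=7*n^4. log_5(14) = 1.64 < 4. Case 3: T(n) = O(n^4).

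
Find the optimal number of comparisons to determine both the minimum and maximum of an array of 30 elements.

Naive approach: 58 comparisons (29 for max + 29 for min).
Optimal: Compare elements in pairs first (floor(n/2) = 15 comparisons), then find max among winners and min among losers (14 comparisons each).
Total: ceil(3n/2) - 2 = 43 comparisons. An adversary argument shows this is also a lower bound.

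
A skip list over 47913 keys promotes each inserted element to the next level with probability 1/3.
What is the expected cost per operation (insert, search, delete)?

Expected number of levels is O(log_3(47913)) = O(log n). A search visits O(1) expected nodes per level over O(log n) levels. Insert/delete are a search plus O(1) pointer updates per level. Expected O(log n) per operation.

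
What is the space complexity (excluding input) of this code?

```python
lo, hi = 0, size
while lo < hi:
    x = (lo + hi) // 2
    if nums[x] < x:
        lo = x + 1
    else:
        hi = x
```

Space complexity: O(1).
Only a constant amount of auxiliary storage is used; nothing grows with n.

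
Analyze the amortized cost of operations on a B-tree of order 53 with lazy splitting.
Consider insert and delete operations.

In a B-tree of order 53, a node splits when it has 53 keys. With lazy splitting, we use potential Phi = number of full nodes + number of near-empty nodes. Each split costs O(1) but reduces potential. Between splits, at least 26 insertions must occur in that node. Amortized structural cost is O(1) per operation, plus O(log_53 n) traversal.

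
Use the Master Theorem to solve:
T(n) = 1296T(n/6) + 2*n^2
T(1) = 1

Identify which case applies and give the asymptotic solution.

a=1296, b=6, f(n)=2*n^2.
log_6(1296) = 4 > 2.
Since f(n) = O(n^2) is polynomially smaller than n^4, Case 1 applies.
T(n) = Theta(n^4).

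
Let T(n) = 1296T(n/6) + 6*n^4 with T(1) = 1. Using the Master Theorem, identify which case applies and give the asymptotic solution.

a=1296, b=6, f(n)=6*n^4.
log_6(1296) = 4, so n^(log_b(a)) = n^4.
f(n) = Theta(n^4), so Case 2 applies.
T(n) = Theta(n^4 log n).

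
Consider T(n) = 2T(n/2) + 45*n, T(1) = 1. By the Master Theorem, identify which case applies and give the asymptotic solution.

a=2, b=2, f(n)=45*n.
log_2(2) = 1, so n^(log_b(a)) = n.
f(n) = Theta(n), so Case 2 applies.
T(n) = Theta(n log n).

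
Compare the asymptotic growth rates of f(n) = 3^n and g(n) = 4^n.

g(n) = 4^n grows faster: (4/3)^n -> infinity since 4/3 > 1.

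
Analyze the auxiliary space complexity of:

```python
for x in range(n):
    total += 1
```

Space complexity: O(1).
Only a constant amount of auxiliary storage is used; nothing grows with n.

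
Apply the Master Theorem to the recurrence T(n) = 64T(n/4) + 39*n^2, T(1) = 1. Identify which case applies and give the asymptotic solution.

a=64, b=4, f(n)=39*n^2.
log_4(64) = 3 > 2.
Since f(n) = O(n^2) is polynomially smaller than n^3, Case 1 applies.
T(n) = Theta(n^3).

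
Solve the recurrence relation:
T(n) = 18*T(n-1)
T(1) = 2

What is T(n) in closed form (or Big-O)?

Each step multiplies by 18. T(n) = T(1)*18^(n-1) = 2*18^(n-1).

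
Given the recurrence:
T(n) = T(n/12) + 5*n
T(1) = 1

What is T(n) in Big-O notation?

Geometric series: 5*n*(1 + 1/12 + 1/12^2 + ...) = O(n). T(n) = O(n).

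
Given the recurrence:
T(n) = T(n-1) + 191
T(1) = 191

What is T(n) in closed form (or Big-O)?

Unrolling: T(n) = T(n-1) + 191 = T(n-2) + 2*191 = ... = T(1) + (n-1)*191 = 191 + (n-1)*191 = 191n.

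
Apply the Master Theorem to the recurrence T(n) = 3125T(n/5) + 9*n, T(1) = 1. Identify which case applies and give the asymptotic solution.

a=3125, b=5, f(n)=9*n.
log_5(3125) = 5 > 1.
Since f(n) = O(n^1) is polynomially smaller than n^5, Case 1 applies.
T(n) = Theta(n^5).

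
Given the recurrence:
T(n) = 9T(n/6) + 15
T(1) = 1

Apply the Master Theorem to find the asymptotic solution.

a=9, b=6, f(n)=15. log_6(9) = 1.226. Case 1 of Master Theorem: T(n) = O(n^1.226).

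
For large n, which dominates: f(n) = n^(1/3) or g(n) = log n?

f(n) = n^(1/3) grows faster: any positive power of n dominates log n.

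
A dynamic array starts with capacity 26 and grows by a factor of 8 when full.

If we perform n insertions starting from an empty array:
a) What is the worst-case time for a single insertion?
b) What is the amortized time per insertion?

(a) Worst-case single insertion: O(n) -- when the array is full at capacity c, the resize copies all c elements, and c can be Theta(n).
(b) Resizes happen at sizes 26, 208, 1664, ... Total copy cost for n insertions: 26 + 208 + ... = O(n) (geometric series with ratio 1/8). Amortized cost per insertion: O(n)/n = O(1).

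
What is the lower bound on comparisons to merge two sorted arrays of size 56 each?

To merge two sorted arrays of size 56, we need at least 111 comparisons in the worst case. An adversary can force every element to be compared.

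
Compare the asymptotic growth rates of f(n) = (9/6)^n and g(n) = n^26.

f(n) = (9/6)^n grows faster: (9/6)^n is exponential with base 9/6 > 1, dominating every polynomial.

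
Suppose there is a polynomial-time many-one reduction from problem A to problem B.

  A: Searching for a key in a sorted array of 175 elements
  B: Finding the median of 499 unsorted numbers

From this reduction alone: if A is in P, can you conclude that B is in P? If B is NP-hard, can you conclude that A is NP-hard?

A poly-time reduction A <=_p B transfers tractability DOWN (B easy => A easy) and hardness UP (A hard => B hard), not the reverse.
From A in P, the reduction alone does NOT give B in P: any problem in P trivially reduces to SAT, yet SAT is not known to be in P.
From B NP-hard, the reduction alone does NOT give A NP-hard: again, easy problems reduce to hard ones.
(Here in fact A is P and B is P.)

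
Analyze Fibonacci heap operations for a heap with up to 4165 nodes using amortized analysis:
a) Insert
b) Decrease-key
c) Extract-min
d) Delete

Fibonacci heaps use lazy consolidation. Potential function Phi = t + 2m (t = number of trees, m = marked nodes).
- Insert: O(1) actual, Delta Phi = +1 (one new tree) => O(1) amortized.
- Decrease-key: with c cascading cuts, actual cost is O(c); Delta Phi <= c - 2(c-1) + 2 = 4 - c (c new trees; >= c-1 marks cleared; <= 1 new mark). Amortized O(c) + (4 - c) = O(1).
- Extract-min: O(D(n) + t) actual; consolidation drops t to <= D(n)+1, so Delta Phi pays for the t term. D(n) = O(log n) for n = 4165 => O(log n) amortized.
- Delete: decrease-key to -inf then extract-min = O(log n).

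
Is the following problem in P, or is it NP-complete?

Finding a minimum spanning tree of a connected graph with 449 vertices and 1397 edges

This problem is in P: Kruskal's / Prim's algorithms run in polynomial time.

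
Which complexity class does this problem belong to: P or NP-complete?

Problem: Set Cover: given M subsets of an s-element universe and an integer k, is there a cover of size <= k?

This problem is NP-complete: one of Karp's 21 NP-complete problems (with k part of the input).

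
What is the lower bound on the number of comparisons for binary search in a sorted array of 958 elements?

With 958 possible positions, we need at least ceil(log_2(958)) = 10 comparisons. Each comparison splits the remaining candidates by at most half.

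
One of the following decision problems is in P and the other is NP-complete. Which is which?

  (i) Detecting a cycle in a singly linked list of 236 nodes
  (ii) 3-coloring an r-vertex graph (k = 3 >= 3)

(i) is P: Floyd's tortoise-and-hare runs in O(n) time, O(1) space.
(ii) is NP-complete: graph k-coloring for k>=3 is NP-complete by reduction from 3-SAT.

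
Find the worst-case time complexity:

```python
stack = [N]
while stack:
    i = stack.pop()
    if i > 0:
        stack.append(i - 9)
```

Time complexity: O(n).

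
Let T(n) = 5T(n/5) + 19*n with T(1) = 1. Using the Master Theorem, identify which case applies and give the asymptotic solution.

a=5, b=5, f(n)=19*n.
log_5(5) = 1, so n^(log_b(a)) = n.
f(n) = Theta(n), so Case 2 applies.
T(n) = Theta(n log n).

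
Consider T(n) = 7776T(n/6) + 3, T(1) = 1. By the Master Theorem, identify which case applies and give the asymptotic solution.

a=7776, b=6, f(n)=3.
log_6(7776) = 5 > 0.
Since f(n) = O(n^0) is polynomially smaller than n^5, Case 1 applies.
T(n) = Theta(n^5).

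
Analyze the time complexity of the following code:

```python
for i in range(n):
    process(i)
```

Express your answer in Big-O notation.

Time complexity: O(n).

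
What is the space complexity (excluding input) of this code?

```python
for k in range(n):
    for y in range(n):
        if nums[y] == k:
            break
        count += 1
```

Space complexity: O(1).
Only a constant amount of auxiliary storage is used; nothing grows with n.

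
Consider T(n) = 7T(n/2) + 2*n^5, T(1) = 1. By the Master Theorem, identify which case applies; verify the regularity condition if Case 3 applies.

a=7, b=2, f(n)=2*n^5.
log_2(7) = 2.807 < 5.
f(n) = Omega(n^(2.807+epsilon)) for some epsilon > 0, so Case 3 is the candidate.
Regularity: a*f(n/b) = 7*2*(n/2)^5 = (7/32)*2*n^5 <= c*f(n) with c = 7/32 < 1. Satisfied.
Case 3: T(n) = Theta(n^5).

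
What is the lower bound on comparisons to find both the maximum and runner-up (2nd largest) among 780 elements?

Lower bound: finding the max needs 780-1 comparisons. By an adversary weight-doubling argument, the maximum element must personally win at least ceil(log_2(780)) = 10 comparisons in any correct algorithm. The 2nd largest is among those 10 direct losers, and distinguishing it requires 10-1 more comparisons. Total >= 780-1 + 10-1 = 788. A balanced tournament achieves this bound exactly.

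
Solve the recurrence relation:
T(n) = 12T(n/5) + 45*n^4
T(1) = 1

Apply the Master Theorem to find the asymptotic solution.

a=12, b=5, f(n)=45*n^4. log_5(12) = 1.544 < 4. Case 3: T(n) = O(n^4).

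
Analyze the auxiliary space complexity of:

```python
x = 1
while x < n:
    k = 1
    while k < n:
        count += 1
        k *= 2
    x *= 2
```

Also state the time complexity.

Space complexity: O(1).
Only a constant amount of auxiliary storage is used; nothing grows with n.
Time complexity: O(log^2 n).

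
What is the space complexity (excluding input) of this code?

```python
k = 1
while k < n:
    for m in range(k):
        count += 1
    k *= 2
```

Space complexity: O(1).
Only a constant amount of auxiliary storage is used; nothing grows with n.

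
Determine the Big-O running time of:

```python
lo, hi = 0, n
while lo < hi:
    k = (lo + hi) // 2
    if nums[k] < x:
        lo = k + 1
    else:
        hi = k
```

Time complexity: O(log n).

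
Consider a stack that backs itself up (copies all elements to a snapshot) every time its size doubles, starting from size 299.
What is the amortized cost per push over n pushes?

Backups occur at sizes 299, 598, 1196, ..., copying 299 + 598 + 1196 + ... <= 2n elements total (geometric series). Spread over n pushes, the amortized backup cost is O(1) per push.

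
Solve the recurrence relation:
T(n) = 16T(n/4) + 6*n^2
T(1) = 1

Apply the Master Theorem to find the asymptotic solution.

a=16, b=4, f(n)=6*n^2. log_4(16) = 2. Case 2: T(n) = O(n^2 log n).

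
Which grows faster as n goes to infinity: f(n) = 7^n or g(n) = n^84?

f(n) = 7^n grows faster: any exponential with base > 1 dominates every polynomial.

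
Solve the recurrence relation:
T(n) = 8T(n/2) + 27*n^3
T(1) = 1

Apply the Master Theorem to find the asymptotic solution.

a=8, b=2, f(n)=27*n^3. log_2(8) = 3. Case 2: T(n) = O(n^3 log n).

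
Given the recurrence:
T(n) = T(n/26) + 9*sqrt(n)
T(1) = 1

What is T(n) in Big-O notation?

Each level contributes sqrt(n/26^k). Geometric series with ratio 1/sqrt(26) < 1 sums to O(sqrt(n)).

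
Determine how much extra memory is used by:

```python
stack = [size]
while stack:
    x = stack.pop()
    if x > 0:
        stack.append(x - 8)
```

Space complexity: O(1).
Only a constant amount of auxiliary storage is used; nothing grows with n.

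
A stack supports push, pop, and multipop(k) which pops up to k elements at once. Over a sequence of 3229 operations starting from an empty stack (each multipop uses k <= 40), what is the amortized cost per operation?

Each element is pushed exactly once and popped at most once (whether by pop or as part of a multipop). So the total number of individual pops over the whole sequence is at most the number of pushes, which is at most 3229. Total work <= 2 * 3229, hence O(1) amortized per operation.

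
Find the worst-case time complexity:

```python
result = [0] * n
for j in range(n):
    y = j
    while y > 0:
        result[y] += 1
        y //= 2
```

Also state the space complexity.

Time complexity: O(n log n).
Space complexity: O(n).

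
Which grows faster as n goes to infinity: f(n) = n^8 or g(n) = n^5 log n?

f(n) = n^8 grows faster: n^8 / (n^5 log n) = n^3/log n -> infinity.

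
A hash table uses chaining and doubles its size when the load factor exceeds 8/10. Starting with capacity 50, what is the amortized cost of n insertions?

Rehashing occurs when load exceeds 8/10. Total rehash cost is geometric series summing to O(n). Each insertion itself is O(1). Amortized: O(1).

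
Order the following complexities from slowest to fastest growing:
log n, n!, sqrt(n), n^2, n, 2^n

Ordered by growth rate: log n < sqrt(n) < n < n^2 < 2^n < n!.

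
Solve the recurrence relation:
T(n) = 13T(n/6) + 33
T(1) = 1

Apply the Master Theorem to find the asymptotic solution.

a=13, b=6, f(n)=33. log_6(13) = 1.432. Case 1 of Master Theorem: T(n) = O(n^1.432).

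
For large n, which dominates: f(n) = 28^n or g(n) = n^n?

g(n) = n^n grows faster: n^n / 28^n = (n/28)^n -> infinity once n > 28.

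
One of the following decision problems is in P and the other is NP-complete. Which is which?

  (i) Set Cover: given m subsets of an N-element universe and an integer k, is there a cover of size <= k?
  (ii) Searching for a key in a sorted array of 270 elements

(i) is NP-complete: one of Karp's 21 NP-complete problems (with k part of the input).
(ii) is P: binary search runs in O(log n).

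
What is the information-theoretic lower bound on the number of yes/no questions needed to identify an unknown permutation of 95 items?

There are 95! = 10329978488239059262599702099394727095397746340117372869212250571234293987594703124871765375385424468563282236864226607350415360000000000000000000000 permutations. Each yes/no question gives at most 1 bit, so at least ceil(log_2(10329978488239059262599702099394727095397746340117372869212250571234293987594703124871765375385424468563282236864226607350415360000000000000000000000)) = 492 questions are needed.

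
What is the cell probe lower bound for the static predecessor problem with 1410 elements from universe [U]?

The Patrascu-Thorup lower bound shows any data structure on n = 1410 elements using O(n * polylog(n)) space requires Omega(log log U) query time. van Emde Boas trees achieve O(log log U) with O(U) space.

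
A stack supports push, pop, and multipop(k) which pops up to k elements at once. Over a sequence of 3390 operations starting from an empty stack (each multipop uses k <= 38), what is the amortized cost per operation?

Each element is pushed exactly once and popped at most once (whether by pop or as part of a multipop). So the total number of individual pops over the whole sequence is at most the number of pushes, which is at most 3390. Total work <= 2 * 3390, hence O(1) amortized per operation.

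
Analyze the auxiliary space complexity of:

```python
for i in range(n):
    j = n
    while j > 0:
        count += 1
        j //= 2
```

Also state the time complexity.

Space complexity: O(1).
Only a constant amount of auxiliary storage is used; nothing grows with n.
Time complexity: O(n log n).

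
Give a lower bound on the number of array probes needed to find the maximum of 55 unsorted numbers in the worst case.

Adversary: any unprobed cell could hold a value larger than everything seen so far. If fewer than 55 cells are probed, the adversary places the max in an unprobed cell. So all 55 cells must be examined; together with 55-1 comparisons this is tight.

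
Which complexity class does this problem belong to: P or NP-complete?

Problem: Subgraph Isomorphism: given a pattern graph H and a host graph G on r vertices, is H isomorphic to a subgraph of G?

This problem is NP-complete: generalizes Clique and Hamiltonian Path (pattern size is part of the input).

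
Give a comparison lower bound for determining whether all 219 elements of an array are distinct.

In the algebraic decision-tree model, the YES region for element distinctness on 219 elements has 219! connected components (one per ordering). Ben-Or's theorem then gives a lower bound of Omega(log(n!)) = Omega(n log n).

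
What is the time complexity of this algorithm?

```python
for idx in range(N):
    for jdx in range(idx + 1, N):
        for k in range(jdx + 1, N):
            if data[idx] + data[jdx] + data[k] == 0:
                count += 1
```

Time complexity: O(n^3).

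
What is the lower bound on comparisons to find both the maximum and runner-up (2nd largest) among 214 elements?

Lower bound: finding the max needs 214-1 comparisons. By an adversary weight-doubling argument, the maximum element must personally win at least ceil(log_2(214)) = 8 comparisons in any correct algorithm. The 2nd largest is among those 8 direct losers, and distinguishing it requires 8-1 more comparisons. Total >= 214-1 + 8-1 = 220. A balanced tournament achieves this bound exactly.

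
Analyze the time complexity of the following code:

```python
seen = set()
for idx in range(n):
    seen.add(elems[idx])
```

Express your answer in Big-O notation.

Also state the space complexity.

Time complexity: O(n).
Space complexity: O(n).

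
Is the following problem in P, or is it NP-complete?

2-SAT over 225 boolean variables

This problem is in P: 2-SAT is solvable in linear time via implication-graph SCCs.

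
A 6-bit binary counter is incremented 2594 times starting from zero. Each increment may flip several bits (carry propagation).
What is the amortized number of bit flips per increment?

Bit i flips on every 2^i-th increment, so over 2594 increments bit i flips floor(2594/2^i) times. Summing over i: total flips < 2 * 2594. Amortized: < 2 = O(1) per increment.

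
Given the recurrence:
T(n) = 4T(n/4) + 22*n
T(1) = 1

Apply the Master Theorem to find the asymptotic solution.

a=4, b=4, f(n)=22*n. log_4(4) = 1. Case 2: T(n) = O(n log n).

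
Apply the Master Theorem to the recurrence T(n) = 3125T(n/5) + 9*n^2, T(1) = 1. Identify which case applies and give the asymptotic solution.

a=3125, b=5, f(n)=9*n^2.
log_5(3125) = 5 > 2.
Since f(n) = O(n^2) is polynomially smaller than n^5, Case 1 applies.
T(n) = Theta(n^5).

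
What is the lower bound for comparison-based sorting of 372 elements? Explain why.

A comparison-based sorting algorithm corresponds to a decision tree. With 372! possible permutations, the tree has 372! leaves. The height is at least log_2(372!) = Omega(n log n) by Stirling's approximation.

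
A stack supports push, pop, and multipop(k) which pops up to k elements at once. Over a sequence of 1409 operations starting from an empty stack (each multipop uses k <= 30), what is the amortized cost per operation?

Each element is pushed exactly once and popped at most once (whether by pop or as part of a multipop). So the total number of individual pops over the whole sequence is at most the number of pushes, which is at most 1409. Total work <= 2 * 1409, hence O(1) amortized per operation.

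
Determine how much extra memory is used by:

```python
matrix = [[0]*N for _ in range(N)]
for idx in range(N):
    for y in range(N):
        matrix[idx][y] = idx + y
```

Space complexity: O(n^2).
A 2D structure of size n x n is allocated.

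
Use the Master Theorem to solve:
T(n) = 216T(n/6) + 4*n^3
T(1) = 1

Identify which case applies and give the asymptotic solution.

a=216, b=6, f(n)=4*n^3.
log_6(216) = 3, so n^(log_b(a)) = n^3.
f(n) = Theta(n^3), so Case 2 applies.
T(n) = Theta(n^3 log n).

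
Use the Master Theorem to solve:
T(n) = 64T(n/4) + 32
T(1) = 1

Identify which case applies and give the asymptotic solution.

a=64, b=4, f(n)=32.
log_4(64) = 3 > 0.
Since f(n) = O(n^0) is polynomially smaller than n^3, Case 1 applies.
T(n) = Theta(n^3).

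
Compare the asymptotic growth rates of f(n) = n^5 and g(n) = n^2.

f(n) = n^5 grows faster: n^5/n^2 = n^3 -> infinity.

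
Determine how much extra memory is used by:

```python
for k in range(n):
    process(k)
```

Space complexity: O(1).
Only a constant amount of auxiliary storage is used; nothing grows with n.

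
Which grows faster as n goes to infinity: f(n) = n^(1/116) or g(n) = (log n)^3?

f(n) = n^(1/116) grows faster: any positive power of n dominates any polylog.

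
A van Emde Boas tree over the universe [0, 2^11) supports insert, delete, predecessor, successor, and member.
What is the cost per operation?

vEB recursively partitions [0, 2048) into sqrt(u) clusters of size sqrt(u). Each operation recurses into either one cluster or the summary, never both: T(u) = T(sqrt(u)) + O(1) => T(u) = O(log log u) = O(log 11). This is worst-case, not just amortized.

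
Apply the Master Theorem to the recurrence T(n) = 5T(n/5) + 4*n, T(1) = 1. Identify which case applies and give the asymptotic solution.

a=5, b=5, f(n)=4*n.
log_5(5) = 1, so n^(log_b(a)) = n.
f(n) = Theta(n), so Case 2 applies.
T(n) = Theta(n log n).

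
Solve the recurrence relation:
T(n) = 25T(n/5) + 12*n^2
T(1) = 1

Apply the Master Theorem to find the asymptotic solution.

a=25, b=5, f(n)=12*n^2. log_5(25) = 2. Case 2: T(n) = O(n^2 log n).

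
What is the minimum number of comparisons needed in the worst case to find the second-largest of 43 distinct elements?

Lower bound: finding the max needs 43-1 comparisons. By the adversary weight-doubling argument, the max must personally win >= ceil(log_2(43)) = 6 comparisons; the 2nd-largest is among those 6 losers, needing 6-1 more comparisons. Total >= 43-1 + 6-1 = 47. A balanced knockout tournament achieves this.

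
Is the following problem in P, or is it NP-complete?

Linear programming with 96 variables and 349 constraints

This problem is in P: the ellipsoid and interior-point methods run in polynomial time.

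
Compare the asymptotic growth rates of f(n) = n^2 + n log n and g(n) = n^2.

f(n) = n^2 + n log n and g(n) = n^2 are Theta of each other: the lower-order n log n term is o(n^2); both are Theta(n^2).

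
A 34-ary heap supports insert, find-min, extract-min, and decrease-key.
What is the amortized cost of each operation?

The 34-ary heap has height O(log_34 n). Insert sifts up: O(log_34 n). Find-min reads the root: O(1). Extract-min sifts down comparing 34 children per level: O(34 * log_34 n). Decrease-key sifts up: O(log_34 n).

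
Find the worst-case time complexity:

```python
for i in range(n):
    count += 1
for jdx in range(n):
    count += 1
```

Time complexity: O(n).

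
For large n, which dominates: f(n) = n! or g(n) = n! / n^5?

f(n) = n! grows faster: the ratio n!/(n!/n^5) = n^5 -> infinity.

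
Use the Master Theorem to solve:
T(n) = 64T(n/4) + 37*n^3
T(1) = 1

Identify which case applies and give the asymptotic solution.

a=64, b=4, f(n)=37*n^3.
log_4(64) = 3, so n^(log_b(a)) = n^3.
f(n) = Theta(n^3), so Case 2 applies.
T(n) = Theta(n^3 log n).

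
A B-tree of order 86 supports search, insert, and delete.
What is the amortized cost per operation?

B-tree of order 86 has height O(log_86 n). Each operation traverses the tree height. Splits during insert and merges during delete are O(1) each and occur at most once per level. Total cost per operation: O(log_86 n).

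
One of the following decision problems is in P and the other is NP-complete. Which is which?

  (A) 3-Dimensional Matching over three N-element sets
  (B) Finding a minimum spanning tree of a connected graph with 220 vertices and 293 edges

(A) is NP-complete: one of Karp's 21 NP-complete problems.
(B) is P: Kruskal's / Prim's algorithms run in polynomial time.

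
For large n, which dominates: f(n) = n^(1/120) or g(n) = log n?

f(n) = n^(1/120) grows faster: any positive power of n dominates log n.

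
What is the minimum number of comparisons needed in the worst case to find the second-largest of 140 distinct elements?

Lower bound: finding the max needs 140-1 comparisons. By the adversary weight-doubling argument, the max must personally win >= ceil(log_2(140)) = 8 comparisons; the 2nd-largest is among those 8 losers, needing 8-1 more comparisons. Total >= 140-1 + 8-1 = 146. A balanced knockout tournament achieves this.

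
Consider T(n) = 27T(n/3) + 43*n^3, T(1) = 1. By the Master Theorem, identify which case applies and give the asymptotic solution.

a=27, b=3, f(n)=43*n^3.
log_3(27) = 3, so n^(log_b(a)) = n^3.
f(n) = Theta(n^3), so Case 2 applies.
T(n) = Theta(n^3 log n).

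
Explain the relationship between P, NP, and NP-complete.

P: solvable in polynomial time. NP: verifiable in polynomial time. NP-complete: in NP and at least as hard as every problem in NP (via polynomial reduction). P is a subset of NP. If any NP-complete problem is in P, then P = NP.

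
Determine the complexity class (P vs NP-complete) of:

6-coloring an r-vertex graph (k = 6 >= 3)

This problem is NP-complete: graph k-coloring for k>=3 is NP-complete by reduction from 3-SAT.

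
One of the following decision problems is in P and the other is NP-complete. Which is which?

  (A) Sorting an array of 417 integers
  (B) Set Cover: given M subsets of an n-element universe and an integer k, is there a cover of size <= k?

(A) is P: merge sort runs in O(n log n).
(B) is NP-complete: one of Karp's 21 NP-complete problems (with k part of the input).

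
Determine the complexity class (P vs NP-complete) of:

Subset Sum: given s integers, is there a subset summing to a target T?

This problem is NP-complete: one of Karp's 21 NP-complete problems.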